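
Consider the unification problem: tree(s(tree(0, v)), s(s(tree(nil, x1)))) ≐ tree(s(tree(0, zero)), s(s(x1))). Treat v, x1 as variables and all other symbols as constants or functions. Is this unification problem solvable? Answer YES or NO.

Decompose tree/2: s(tree(0, v)) ≐ s(tree(0, zero)),  s(s(tree(nil, x1))) ≐ s(s(x1)).
Decompose s/1: tree(0, v) ≐ tree(0, zero).
Decompose tree/2: 0 ≐ 0,  v ≐ zero.
Delete trivial equation 0 ≐ 0.
Bind v := zero; no other remaining equation mentions v.
Decompose s/1: s(tree(nil, x1)) ≐ s(x1).
Decompose s/1: tree(nil, x1) ≐ x1.
Occurs check fails: x1 occurs in tree(nil, x1); the equation x1 ≐ tree(nil, x1) has no finite solution.

NO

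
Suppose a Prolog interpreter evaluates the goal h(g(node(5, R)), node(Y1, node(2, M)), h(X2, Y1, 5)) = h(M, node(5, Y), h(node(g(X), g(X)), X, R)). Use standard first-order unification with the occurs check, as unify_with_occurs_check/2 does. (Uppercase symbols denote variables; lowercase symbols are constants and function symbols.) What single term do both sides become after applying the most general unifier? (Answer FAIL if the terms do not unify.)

Decompose h/3: g(node(5, R)) = M,  node(Y1, node(2, M)) = node(5, Y),  h(X2, Y1, 5) = h(node(g(X), g(X)), X, R).
Bind M := g(node(5, R)); substituting into the one remaining equation that mentions M gives: node(Y1, node(2, g(node(5, R)))) = node(5, Y).
Decompose node/2: Y1 = 5,  node(2, g(node(5, R))) = Y.
Bind Y1 := 5; substituting into the one remaining equation that mentions Y1 gives: h(X2, 5, 5) = h(node(g(X), g(X)), X, R).
Bind Y := node(2, g(node(5, R))); no other remaining equation mentions Y.
Decompose h/3: X2 = node(g(X), g(X)),  5 = X,  5 = R.
Bind X2 := node(g(X), g(X)); no other remaining equation mentions X2.
Bind X := 5; no other remaining equation mentions X. Substituting into the earlier binding gives X2 := node(g(5), g(5)).
Bind R := 5. Substituting into the earlier bindings gives M := g(node(5, 5)), Y := node(2, g(node(5, 5))).
Applying the MGU to either side gives h(g(node(5, 5)), node(5, node(2, g(node(5, 5)))), h(node(g(5), g(5)), 5, 5)).

h(g(node(5, 5)), node(5, node(2, g(node(5, 5)))), h(node(g(5), g(5)), 5, 5))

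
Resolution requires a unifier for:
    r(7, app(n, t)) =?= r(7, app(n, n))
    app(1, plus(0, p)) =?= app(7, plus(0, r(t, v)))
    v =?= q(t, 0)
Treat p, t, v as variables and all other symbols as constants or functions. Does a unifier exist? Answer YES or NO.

Decompose r/2: 7 =?= 7,  app(n, t) =?= app(n, n).
Delete trivial equation 7 =?= 7.
Decompose app/2: n =?= n,  t =?= n.
Delete trivial equation n =?= n.
Bind t := n; substituting into the remaining equations gives: app(1, plus(0, p)) =?= app(7, plus(0, r(n, v))),  v =?= q(n, 0).
Decompose app/2: 1 =?= 7,  plus(0, p) =?= plus(0, r(n, v)).
Clash: constants 1 and 7 differ; no unifier exists.

NO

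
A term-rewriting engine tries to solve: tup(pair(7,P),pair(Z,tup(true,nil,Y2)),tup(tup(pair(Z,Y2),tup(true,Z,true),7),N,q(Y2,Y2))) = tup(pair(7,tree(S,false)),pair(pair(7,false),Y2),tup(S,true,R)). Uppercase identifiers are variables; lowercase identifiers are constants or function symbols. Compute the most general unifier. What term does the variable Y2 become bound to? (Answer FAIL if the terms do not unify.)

Decompose tup/3: pair(7,P) = pair(7,tree(S,false)),  pair(Z,tup(true,nil,Y2)) = pair(pair(7,false),Y2),  tup(tup(pair(Z,Y2),tup(true,Z,true),7),N,q(Y2,Y2)) = tup(S,true,R).
Decompose pair/2: 7 = 7,  P = tree(S,false).
Delete trivial equation 7 = 7.
Bind P := tree(S,false); no other remaining equation mentions P.
Decompose pair/2: Z = pair(7,false),  tup(true,nil,Y2) = Y2.
Bind Z := pair(7,false); substituting into the one remaining equation that mentions Z gives: tup(tup(pair(pair(7,false),Y2),tup(true,pair(7,false),true),7),N,q(Y2,Y2)) = tup(S,true,R).
Occurs check fails: Y2 occurs in tup(true,nil,Y2); the equation Y2 = tup(true,nil,Y2) has no finite solution.

FAIL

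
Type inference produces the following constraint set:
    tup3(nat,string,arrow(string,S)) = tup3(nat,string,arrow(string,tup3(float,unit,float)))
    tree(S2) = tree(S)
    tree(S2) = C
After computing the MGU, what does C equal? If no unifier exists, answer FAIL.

Decompose tup3/3: nat = nat,  string = string,  arrow(string,S) = arrow(string,tup3(float,unit,float)).
Delete trivial equation nat = nat.
Delete trivial equation string = string.
Decompose arrow/2: string = string,  S = tup3(float,unit,float).
Delete trivial equation string = string.
Bind S := tup3(float,unit,float); substituting into the one remaining equation that mentions S gives: tree(S2) = tree(tup3(float,unit,float)).
Decompose tree/1: S2 = tup3(float,unit,float).
Bind S2 := tup3(float,unit,float); substituting into the remaining equation gives: tree(tup3(float,unit,float)) = C.
Bind C := tree(tup3(float,unit,float)).
MGU = { S := tup3(float,unit,float), S2 := tup3(float,unit,float), C := tree(tup3(float,unit,float)) }, so C := tree(tup3(float,unit,float)).

tree(tup3(float,unit,float))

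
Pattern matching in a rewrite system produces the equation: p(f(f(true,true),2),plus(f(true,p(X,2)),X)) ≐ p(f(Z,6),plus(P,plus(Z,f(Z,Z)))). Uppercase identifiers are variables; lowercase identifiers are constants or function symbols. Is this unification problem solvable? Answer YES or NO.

NO

Decompose p/2: f(f(true,true),2) ≐ f(Z,6),  plus(f(true,p(X,2)),X) ≐ plus(P,plus(Z,f(Z,Z))).
Decompose f/2: f(true,true) ≐ Z,  2 ≐ 6.
Bind Z := f(true,true); substituting into the one remaining equation that mentions Z gives: plus(f(true,p(X,2)),X) ≐ plus(P,plus(f(true,true),f(f(true,true),f(true,true)))).
Clash: constants 2 and 6 differ; no unifier exists.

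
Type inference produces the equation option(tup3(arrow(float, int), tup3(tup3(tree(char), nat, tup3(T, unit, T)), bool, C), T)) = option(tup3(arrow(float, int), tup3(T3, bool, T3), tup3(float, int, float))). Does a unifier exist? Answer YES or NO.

YES

Decompose option/1: tup3(arrow(float, int), tup3(tup3(tree(char), nat, tup3(T, unit, T)), bool, C), T) = tup3(arrow(float, int), tup3(T3, bool, T3), tup3(float, int, float)).
Decompose tup3/3: arrow(float, int) = arrow(float, int),  tup3(tup3(tree(char), nat, tup3(T, unit, T)), bool, C) = tup3(T3, bool, T3),  T = tup3(float, int, float).
Delete trivial equation arrow(float, int) = arrow(float, int).
Decompose tup3/3: tup3(tree(char), nat, tup3(T, unit, T)) = T3,  bool = bool,  C = T3.
Bind T3 := tup3(tree(char), nat, tup3(T, unit, T)); substituting into the one remaining equation that mentions T3 gives: C = tup3(tree(char), nat, tup3(T, unit, T)).
Delete trivial equation bool = bool.
Bind C := tup3(tree(char), nat, tup3(T, unit, T)); no other remaining equation mentions C.
Bind T := tup3(float, int, float). Substituting into the earlier bindings gives T3 := tup3(tree(char), nat, tup3(tup3(float, int, float), unit, tup3(float, int, float))), C := tup3(tree(char), nat, tup3(tup3(float, int, float), unit, tup3(float, int, float))).
No equations remain and no clash or occurs-check failure arose, so a unifier exists.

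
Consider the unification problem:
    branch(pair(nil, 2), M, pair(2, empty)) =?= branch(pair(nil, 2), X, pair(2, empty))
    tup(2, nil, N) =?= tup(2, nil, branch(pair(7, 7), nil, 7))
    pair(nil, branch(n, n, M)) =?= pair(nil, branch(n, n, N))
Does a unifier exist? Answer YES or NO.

YES

Decompose branch/3: pair(nil, 2) =?= pair(nil, 2),  M =?= X,  pair(2, empty) =?= pair(2, empty).
Delete trivial equation pair(nil, 2) =?= pair(nil, 2).
Bind M := X; substituting into the one remaining equation that mentions M gives: pair(nil, branch(n, n, X)) =?= pair(nil, branch(n, n, N)).
Delete trivial equation pair(2, empty) =?= pair(2, empty).
Decompose tup/3: 2 =?= 2,  nil =?= nil,  N =?= branch(pair(7, 7), nil, 7).
Delete trivial equation 2 =?= 2.
Delete trivial equation nil =?= nil.
Bind N := branch(pair(7, 7), nil, 7); substituting into the remaining equation gives: pair(nil, branch(n, n, X)) =?= pair(nil, branch(n, n, branch(pair(7, 7), nil, 7))).
Decompose pair/2: nil =?= nil,  branch(n, n, X) =?= branch(n, n, branch(pair(7, 7), nil, 7)).
Delete trivial equation nil =?= nil.
Decompose branch/3: n =?= n,  n =?= n,  X =?= branch(pair(7, 7), nil, 7).
Delete trivial equation n =?= n.
Delete trivial equation n =?= n.
Bind X := branch(pair(7, 7), nil, 7). Substituting into the earlier binding gives M := branch(pair(7, 7), nil, 7).
No equations remain and no clash or occurs-check failure arose, so a unifier exists.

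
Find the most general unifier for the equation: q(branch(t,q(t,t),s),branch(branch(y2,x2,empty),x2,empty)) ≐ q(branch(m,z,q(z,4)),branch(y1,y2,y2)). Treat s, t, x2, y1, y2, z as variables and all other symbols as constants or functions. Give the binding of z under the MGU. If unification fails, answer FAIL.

Decompose q/2: branch(t,q(t,t),s) ≐ branch(m,z,q(z,4)),  branch(branch(y2,x2,empty),x2,empty) ≐ branch(y1,y2,y2).
Decompose branch/3: t ≐ m,  q(t,t) ≐ z,  s ≐ q(z,4).
Bind t := m; substituting into the one remaining equation that mentions t gives: q(m,m) ≐ z.
Bind z := q(m,m); substituting into the one remaining equation that mentions z gives: s ≐ q(q(m,m),4).
Bind s := q(q(m,m),4); no other remaining equation mentions s.
Decompose branch/3: branch(y2,x2,empty) ≐ y1,  x2 ≐ y2,  empty ≐ y2.
Bind y1 := branch(y2,x2,empty); no other remaining equation mentions y1.
Bind x2 := y2; no other remaining equation mentions x2. Substituting into the earlier binding gives y1 := branch(y2,y2,empty).
Bind y2 := empty. Substituting into the earlier bindings gives y1 := branch(empty,empty,empty), x2 := empty.
MGU = { t -> m, z -> q(m,m), s -> q(q(m,m),4), y1 -> branch(empty,empty,empty), x2 -> empty, y2 -> empty }, so z -> q(m,m).

q(m,m)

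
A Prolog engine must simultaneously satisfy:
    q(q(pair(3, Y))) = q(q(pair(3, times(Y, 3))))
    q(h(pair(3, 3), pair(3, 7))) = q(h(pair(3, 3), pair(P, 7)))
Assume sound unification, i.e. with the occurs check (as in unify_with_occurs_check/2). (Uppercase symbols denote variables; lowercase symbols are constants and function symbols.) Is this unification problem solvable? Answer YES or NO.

NO

Decompose q/1: q(pair(3, Y)) = q(pair(3, times(Y, 3))).
Decompose q/1: pair(3, Y) = pair(3, times(Y, 3)).
Decompose pair/2: 3 = 3,  Y = times(Y, 3).
Delete trivial equation 3 = 3.
Occurs check fails: Y occurs in times(Y, 3); the equation Y = times(Y, 3) has no finite solution.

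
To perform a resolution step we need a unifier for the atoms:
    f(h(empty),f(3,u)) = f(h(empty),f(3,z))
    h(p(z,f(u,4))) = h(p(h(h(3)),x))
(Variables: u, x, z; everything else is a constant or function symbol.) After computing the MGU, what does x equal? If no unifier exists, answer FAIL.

Decompose f/2: h(empty) = h(empty),  f(3,u) = f(3,z).
Delete trivial equation h(empty) = h(empty).
Decompose f/2: 3 = 3,  u = z.
Delete trivial equation 3 = 3.
Bind u := z; substituting into the remaining equation gives: h(p(z,f(z,4))) = h(p(h(h(3)),x)).
Decompose h/1: p(z,f(z,4)) = p(h(h(3)),x).
Decompose p/2: z = h(h(3)),  f(z,4) = x.
Bind z := h(h(3)); substituting into the remaining equation gives: f(h(h(3)),4) = x. Substituting into the earlier binding gives u := h(h(3)).
Bind x := f(h(h(3)),4).
MGU = { u := h(h(3)), z := h(h(3)), x := f(h(h(3)),4) }, so x := f(h(h(3)),4).

f(h(h(3)),4)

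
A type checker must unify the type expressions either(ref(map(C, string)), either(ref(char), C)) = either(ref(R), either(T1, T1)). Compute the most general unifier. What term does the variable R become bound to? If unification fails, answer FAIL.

Decompose either/2: ref(map(C, string)) = ref(R),  either(ref(char), C) = either(T1, T1).
Decompose ref/1: map(C, string) = R.
Bind R := map(C, string); no other remaining equation mentions R.
Decompose either/2: ref(char) = T1,  C = T1.
Bind T1 := ref(char); substituting into the remaining equation gives: C = ref(char).
Bind C := ref(char). Substituting into the earlier binding gives R := map(ref(char), string).
MGU = { R ↦ map(ref(char), string), T1 ↦ ref(char), C ↦ ref(char) }, so R ↦ map(ref(char), string).

map(ref(char), string)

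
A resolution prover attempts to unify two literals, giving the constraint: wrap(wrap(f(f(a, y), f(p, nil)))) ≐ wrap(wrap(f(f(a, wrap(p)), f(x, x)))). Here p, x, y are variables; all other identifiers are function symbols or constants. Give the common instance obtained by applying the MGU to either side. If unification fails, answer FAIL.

Decompose wrap/1: wrap(f(f(a, y), f(p, nil))) ≐ wrap(f(f(a, wrap(p)), f(x, x))).
Decompose wrap/1: f(f(a, y), f(p, nil)) ≐ f(f(a, wrap(p)), f(x, x)).
Decompose f/2: f(a, y) ≐ f(a, wrap(p)),  f(p, nil) ≐ f(x, x).
Decompose f/2: a ≐ a,  y ≐ wrap(p).
Delete trivial equation a ≐ a.
Bind y := wrap(p); no other remaining equation mentions y.
Decompose f/2: p ≐ x,  nil ≐ x.
Bind p := x; no other remaining equation mentions p. Substituting into the earlier binding gives y := wrap(x).
Bind x := nil. Substituting into the earlier bindings gives y := wrap(nil), p := nil.
Applying the MGU to either side gives wrap(wrap(f(f(a, wrap(nil)), f(nil, nil)))).

wrap(wrap(f(f(a, wrap(nil)), f(nil, nil))))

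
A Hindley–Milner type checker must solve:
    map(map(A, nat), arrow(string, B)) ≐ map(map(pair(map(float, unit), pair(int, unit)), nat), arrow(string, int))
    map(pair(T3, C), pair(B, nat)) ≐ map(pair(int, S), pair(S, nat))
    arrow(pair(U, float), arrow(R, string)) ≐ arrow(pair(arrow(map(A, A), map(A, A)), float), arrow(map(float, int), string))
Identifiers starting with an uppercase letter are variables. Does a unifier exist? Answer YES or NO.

YES

Decompose map/2: map(A, nat) ≐ map(pair(map(float, unit), pair(int, unit)), nat),  arrow(string, B) ≐ arrow(string, int).
Decompose map/2: A ≐ pair(map(float, unit), pair(int, unit)),  nat ≐ nat.
Bind A := pair(map(float, unit), pair(int, unit)); substituting into the one remaining equation that mentions A gives: arrow(pair(U, float), arrow(R, string)) ≐ arrow(pair(arrow(map(pair(map(float, unit), pair(int, unit)), pair(map(float, unit), pair(int, unit))), map(pair(map(float, unit), pair(int, unit)), pair(map(float, unit), pair(int, unit)))), float), arrow(map(float, int), string)).
Delete trivial equation nat ≐ nat.
Decompose arrow/2: string ≐ string,  B ≐ int.
Delete trivial equation string ≐ string.
Bind B := int; substituting into the one remaining equation that mentions B gives: map(pair(T3, C), pair(int, nat)) ≐ map(pair(int, S), pair(S, nat)).
Decompose map/2: pair(T3, C) ≐ pair(int, S),  pair(int, nat) ≐ pair(S, nat).
Decompose pair/2: T3 ≐ int,  C ≐ S.
Bind T3 := int; no other remaining equation mentions T3.
Bind C := S; no other remaining equation mentions C.
Decompose pair/2: int ≐ S,  nat ≐ nat.
Bind S := int; no other remaining equation mentions S. Substituting into the earlier binding gives C := int.
Delete trivial equation nat ≐ nat.
Decompose arrow/2: pair(U, float) ≐ pair(arrow(map(pair(map(float, unit), pair(int, unit)), pair(map(float, unit), pair(int, unit))), map(pair(map(float, unit), pair(int, unit)), pair(map(float, unit), pair(int, unit)))), float),  arrow(R, string) ≐ arrow(map(float, int), string).
Decompose pair/2: U ≐ arrow(map(pair(map(float, unit), pair(int, unit)), pair(map(float, unit), pair(int, unit))), map(pair(map(float, unit), pair(int, unit)), pair(map(float, unit), pair(int, unit)))),  float ≐ float.
Bind U := arrow(map(pair(map(float, unit), pair(int, unit)), pair(map(float, unit), pair(int, unit))), map(pair(map(float, unit), pair(int, unit)), pair(map(float, unit), pair(int, unit)))); no other remaining equation mentions U.
Delete trivial equation float ≐ float.
Decompose arrow/2: R ≐ map(float, int),  string ≐ string.
Bind R := map(float, int); no other remaining equation mentions R.
Delete trivial equation string ≐ string.
No equations remain and no clash or occurs-check failure arose, so a unifier exists.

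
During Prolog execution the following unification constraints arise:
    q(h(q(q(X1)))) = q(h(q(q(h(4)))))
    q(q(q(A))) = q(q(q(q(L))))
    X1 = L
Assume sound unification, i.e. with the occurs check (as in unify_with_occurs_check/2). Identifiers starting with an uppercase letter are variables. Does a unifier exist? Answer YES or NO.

YES

Decompose q/1: h(q(q(X1))) = h(q(q(h(4)))).
Decompose h/1: q(q(X1)) = q(q(h(4))).
Decompose q/1: q(X1) = q(h(4)).
Decompose q/1: X1 = h(4).
Bind X1 := h(4); substituting into the one remaining equation that mentions X1 gives: h(4) = L.
Decompose q/1: q(q(A)) = q(q(q(L))).
Decompose q/1: q(A) = q(q(L)).
Decompose q/1: A = q(L).
Bind A := q(L); no other remaining equation mentions A.
Bind L := h(4). Substituting into the earlier binding gives A := q(h(4)).
No equations remain and no clash or occurs-check failure arose, so a unifier exists.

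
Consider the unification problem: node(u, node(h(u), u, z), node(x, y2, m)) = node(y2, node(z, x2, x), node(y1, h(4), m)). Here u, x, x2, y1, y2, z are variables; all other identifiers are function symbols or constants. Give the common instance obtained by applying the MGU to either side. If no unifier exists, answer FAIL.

node(h(4), node(h(h(4)), h(4), h(h(4))), node(h(h(4)), h(4), m))

Decompose node/3: u = y2,  node(h(u), u, z) = node(z, x2, x),  node(x, y2, m) = node(y1, h(4), m).
Bind u := y2; substituting into the one remaining equation that mentions u gives: node(h(y2), y2, z) = node(z, x2, x).
Decompose node/3: h(y2) = z,  y2 = x2,  z = x.
Bind z := h(y2); substituting into the one remaining equation that mentions z gives: h(y2) = x.
Bind y2 := x2; substituting into the remaining equations gives: h(x2) = x,  node(x, x2, m) = node(y1, h(4), m). Substituting into the earlier bindings gives u := x2, z := h(x2).
Bind x := h(x2); substituting into the remaining equation gives: node(h(x2), x2, m) = node(y1, h(4), m).
Decompose node/3: h(x2) = y1,  x2 = h(4),  m = m.
Bind y1 := h(x2); no other remaining equation mentions y1.
Bind x2 := h(4); no other remaining equation mentions x2. Substituting into the earlier bindings gives u := h(4), z := h(h(4)), y2 := h(4), x := h(h(4)), y1 := h(h(4)).
Delete trivial equation m = m.
Applying the MGU to either side gives node(h(4), node(h(h(4)), h(4), h(h(4))), node(h(h(4)), h(4), m)).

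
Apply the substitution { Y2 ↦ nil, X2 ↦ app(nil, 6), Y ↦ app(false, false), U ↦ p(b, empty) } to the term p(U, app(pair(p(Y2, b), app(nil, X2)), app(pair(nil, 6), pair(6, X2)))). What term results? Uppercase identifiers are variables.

p(p(b, empty), app(pair(p(nil, b), app(nil, app(nil, 6))), app(pair(nil, 6), pair(6, app(nil, 6)))))

Replace each occurrence of Y2 with nil.
Replace each occurrence of X2 with app(nil, 6).
Replace each occurrence of U with p(b, empty).
Result: p(p(b, empty), app(pair(p(nil, b), app(nil, app(nil, 6))), app(pair(nil, 6), pair(6, app(nil, 6))))).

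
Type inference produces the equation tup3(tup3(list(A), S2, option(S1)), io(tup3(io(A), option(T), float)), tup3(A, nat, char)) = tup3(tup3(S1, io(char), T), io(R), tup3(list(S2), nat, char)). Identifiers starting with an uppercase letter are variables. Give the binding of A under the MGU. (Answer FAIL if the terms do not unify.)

Decompose tup3/3: tup3(list(A), S2, option(S1)) = tup3(S1, io(char), T),  io(tup3(io(A), option(T), float)) = io(R),  tup3(A, nat, char) = tup3(list(S2), nat, char).
Decompose tup3/3: list(A) = S1,  S2 = io(char),  option(S1) = T.
Bind S1 := list(A); substituting into the one remaining equation that mentions S1 gives: option(list(A)) = T.
Bind S2 := io(char); substituting into the one remaining equation that mentions S2 gives: tup3(A, nat, char) = tup3(list(io(char)), nat, char).
Bind T := option(list(A)); substituting into the one remaining equation that mentions T gives: io(tup3(io(A), option(option(list(A))), float)) = io(R).
Decompose io/1: tup3(io(A), option(option(list(A))), float) = R.
Bind R := tup3(io(A), option(option(list(A))), float); no other remaining equation mentions R.
Decompose tup3/3: A = list(io(char)),  nat = nat,  char = char.
Bind A := list(io(char)); no other remaining equation mentions A. Substituting into the earlier bindings gives S1 := list(list(io(char))), T := option(list(list(io(char)))), R := tup3(io(list(io(char))), option(option(list(list(io(char))))), float).
Delete trivial equation nat = nat.
Delete trivial equation char = char.
MGU = { S1 -> list(list(io(char))), S2 -> io(char), T -> option(list(list(io(char)))), R -> tup3(io(list(io(char))), option(option(list(list(io(char))))), float), A -> list(io(char)) }, so A -> list(io(char)).

list(io(char))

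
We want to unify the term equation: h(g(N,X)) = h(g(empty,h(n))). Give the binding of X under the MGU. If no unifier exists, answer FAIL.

h(n)

Decompose h/1: g(N,X) = g(empty,h(n)).
Decompose g/2: N = empty,  X = h(n).
Bind N := empty; no other remaining equation mentions N.
Bind X := h(n).
MGU = { N := empty, X := h(n) }, so X := h(n).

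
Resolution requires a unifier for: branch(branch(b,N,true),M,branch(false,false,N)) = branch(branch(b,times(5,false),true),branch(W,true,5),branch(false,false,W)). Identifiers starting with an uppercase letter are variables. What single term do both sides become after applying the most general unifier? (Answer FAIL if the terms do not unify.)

Decompose branch/3: branch(b,N,true) = branch(b,times(5,false),true),  M = branch(W,true,5),  branch(false,false,N) = branch(false,false,W).
Decompose branch/3: b = b,  N = times(5,false),  true = true.
Delete trivial equation b = b.
Bind N := times(5,false); substituting into the one remaining equation that mentions N gives: branch(false,false,times(5,false)) = branch(false,false,W).
Delete trivial equation true = true.
Bind M := branch(W,true,5); no other remaining equation mentions M.
Decompose branch/3: false = false,  false = false,  times(5,false) = W.
Delete trivial equation false = false.
Delete trivial equation false = false.
Bind W := times(5,false). Substituting into the earlier binding gives M := branch(times(5,false),true,5).
Applying the MGU to either side gives branch(branch(b,times(5,false),true),branch(times(5,false),true,5),branch(false,false,times(5,false))).

branch(branch(b,times(5,false),true),branch(times(5,false),true,5),branch(false,false,times(5,false)))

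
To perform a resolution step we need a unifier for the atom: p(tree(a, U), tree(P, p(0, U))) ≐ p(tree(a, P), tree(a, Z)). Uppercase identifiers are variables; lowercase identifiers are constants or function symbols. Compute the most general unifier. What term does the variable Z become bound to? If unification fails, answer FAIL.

Decompose p/2: tree(a, U) ≐ tree(a, P),  tree(P, p(0, U)) ≐ tree(a, Z).
Decompose tree/2: a ≐ a,  U ≐ P.
Delete trivial equation a ≐ a.
Bind U := P; substituting into the remaining equation gives: tree(P, p(0, P)) ≐ tree(a, Z).
Decompose tree/2: P ≐ a,  p(0, P) ≐ Z.
Bind P := a; substituting into the remaining equation gives: p(0, a) ≐ Z. Substituting into the earlier binding gives U := a.
Bind Z := p(0, a).
MGU = { U ↦ a, P ↦ a, Z ↦ p(0, a) }, so Z ↦ p(0, a).

p(0, a)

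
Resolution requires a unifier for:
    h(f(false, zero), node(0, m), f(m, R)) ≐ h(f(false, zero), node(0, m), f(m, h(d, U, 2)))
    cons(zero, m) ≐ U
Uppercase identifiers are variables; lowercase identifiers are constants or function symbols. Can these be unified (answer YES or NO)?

YES

Decompose h/3: f(false, zero) ≐ f(false, zero),  node(0, m) ≐ node(0, m),  f(m, R) ≐ f(m, h(d, U, 2)).
Delete trivial equation f(false, zero) ≐ f(false, zero).
Delete trivial equation node(0, m) ≐ node(0, m).
Decompose f/2: m ≐ m,  R ≐ h(d, U, 2).
Delete trivial equation m ≐ m.
Bind R := h(d, U, 2); no other remaining equation mentions R.
Bind U := cons(zero, m). Substituting into the earlier binding gives R := h(d, cons(zero, m), 2).
No equations remain and no clash or occurs-check failure arose, so a unifier exists.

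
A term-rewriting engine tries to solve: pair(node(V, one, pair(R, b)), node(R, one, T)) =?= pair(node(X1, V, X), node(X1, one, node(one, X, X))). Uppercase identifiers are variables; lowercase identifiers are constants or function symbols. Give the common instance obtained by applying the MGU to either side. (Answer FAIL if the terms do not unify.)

pair(node(one, one, pair(one, b)), node(one, one, node(one, pair(one, b), pair(one, b))))

Decompose pair/2: node(V, one, pair(R, b)) =?= node(X1, V, X),  node(R, one, T) =?= node(X1, one, node(one, X, X)).
Decompose node/3: V =?= X1,  one =?= V,  pair(R, b) =?= X.
Bind V := X1; substituting into the one remaining equation that mentions V gives: one =?= X1.
Bind X1 := one; substituting into the one remaining equation that mentions X1 gives: node(R, one, T) =?= node(one, one, node(one, X, X)). Substituting into the earlier binding gives V := one.
Bind X := pair(R, b); substituting into the remaining equation gives: node(R, one, T) =?= node(one, one, node(one, pair(R, b), pair(R, b))).
Decompose node/3: R =?= one,  one =?= one,  T =?= node(one, pair(R, b), pair(R, b)).
Bind R := one; substituting into the one remaining equation that mentions R gives: T =?= node(one, pair(one, b), pair(one, b)). Substituting into the earlier binding gives X := pair(one, b).
Delete trivial equation one =?= one.
Bind T := node(one, pair(one, b), pair(one, b)).
Applying the MGU to either side gives pair(node(one, one, pair(one, b)), node(one, one, node(one, pair(one, b), pair(one, b)))).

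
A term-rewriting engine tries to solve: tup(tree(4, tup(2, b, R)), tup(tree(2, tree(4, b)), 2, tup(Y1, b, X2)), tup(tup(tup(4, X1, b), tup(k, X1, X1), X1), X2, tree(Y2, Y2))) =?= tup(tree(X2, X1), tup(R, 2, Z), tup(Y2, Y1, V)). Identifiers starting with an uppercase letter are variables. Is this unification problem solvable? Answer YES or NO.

Decompose tup/3: tree(4, tup(2, b, R)) =?= tree(X2, X1),  tup(tree(2, tree(4, b)), 2, tup(Y1, b, X2)) =?= tup(R, 2, Z),  tup(tup(tup(4, X1, b), tup(k, X1, X1), X1), X2, tree(Y2, Y2)) =?= tup(Y2, Y1, V).
Decompose tree/2: 4 =?= X2,  tup(2, b, R) =?= X1.
Bind X2 := 4; substituting into the 2 remaining equations that mention X2 gives: tup(tree(2, tree(4, b)), 2, tup(Y1, b, 4)) =?= tup(R, 2, Z),  tup(tup(tup(4, X1, b), tup(k, X1, X1), X1), 4, tree(Y2, Y2)) =?= tup(Y2, Y1, V).
Bind X1 := tup(2, b, R); substituting into the one remaining equation that mentions X1 gives: tup(tup(tup(4, tup(2, b, R), b), tup(k, tup(2, b, R), tup(2, b, R)), tup(2, b, R)), 4, tree(Y2, Y2)) =?= tup(Y2, Y1, V).
Decompose tup/3: tree(2, tree(4, b)) =?= R,  2 =?= 2,  tup(Y1, b, 4) =?= Z.
Bind R := tree(2, tree(4, b)); substituting into the one remaining equation that mentions R gives: tup(tup(tup(4, tup(2, b, tree(2, tree(4, b))), b), tup(k, tup(2, b, tree(2, tree(4, b))), tup(2, b, tree(2, tree(4, b)))), tup(2, b, tree(2, tree(4, b)))), 4, tree(Y2, Y2)) =?= tup(Y2, Y1, V). Substituting into the earlier binding gives X1 := tup(2, b, tree(2, tree(4, b))).
Delete trivial equation 2 =?= 2.
Bind Z := tup(Y1, b, 4); no other remaining equation mentions Z.
Decompose tup/3: tup(tup(4, tup(2, b, tree(2, tree(4, b))), b), tup(k, tup(2, b, tree(2, tree(4, b))), tup(2, b, tree(2, tree(4, b)))), tup(2, b, tree(2, tree(4, b)))) =?= Y2,  4 =?= Y1,  tree(Y2, Y2) =?= V.
Bind Y2 := tup(tup(4, tup(2, b, tree(2, tree(4, b))), b), tup(k, tup(2, b, tree(2, tree(4, b))), tup(2, b, tree(2, tree(4, b)))), tup(2, b, tree(2, tree(4, b)))); substituting into the one remaining equation that mentions Y2 gives: tree(tup(tup(4, tup(2, b, tree(2, tree(4, b))), b), tup(k, tup(2, b, tree(2, tree(4, b))), tup(2, b, tree(2, tree(4, b)))), tup(2, b, tree(2, tree(4, b)))), tup(tup(4, tup(2, b, tree(2, tree(4, b))), b), tup(k, tup(2, b, tree(2, tree(4, b))), tup(2, b, tree(2, tree(4, b)))), tup(2, b, tree(2, tree(4, b))))) =?= V.
Bind Y1 := 4; no other remaining equation mentions Y1. Substituting into the earlier binding gives Z := tup(4, b, 4).
Bind V := tree(tup(tup(4, tup(2, b, tree(2, tree(4, b))), b), tup(k, tup(2, b, tree(2, tree(4, b))), tup(2, b, tree(2, tree(4, b)))), tup(2, b, tree(2, tree(4, b)))), tup(tup(4, tup(2, b, tree(2, tree(4, b))), b), tup(k, tup(2, b, tree(2, tree(4, b))), tup(2, b, tree(2, tree(4, b)))), tup(2, b, tree(2, tree(4, b))))).
No equations remain and no clash or occurs-check failure arose, so a unifier exists.

YES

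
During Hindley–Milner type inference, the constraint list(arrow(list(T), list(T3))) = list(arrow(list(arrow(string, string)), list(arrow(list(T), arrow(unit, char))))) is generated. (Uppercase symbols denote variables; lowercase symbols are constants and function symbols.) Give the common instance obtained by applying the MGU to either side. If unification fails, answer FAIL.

list(arrow(list(arrow(string, string)), list(arrow(list(arrow(string, string)), arrow(unit, char)))))

Decompose list/1: arrow(list(T), list(T3)) = arrow(list(arrow(string, string)), list(arrow(list(T), arrow(unit, char)))).
Decompose arrow/2: list(T) = list(arrow(string, string)),  list(T3) = list(arrow(list(T), arrow(unit, char))).
Decompose list/1: T = arrow(string, string).
Bind T := arrow(string, string); substituting into the remaining equation gives: list(T3) = list(arrow(list(arrow(string, string)), arrow(unit, char))).
Decompose list/1: T3 = arrow(list(arrow(string, string)), arrow(unit, char)).
Bind T3 := arrow(list(arrow(string, string)), arrow(unit, char)).
Applying the MGU to either side gives list(arrow(list(arrow(string, string)), list(arrow(list(arrow(string, string)), arrow(unit, char))))).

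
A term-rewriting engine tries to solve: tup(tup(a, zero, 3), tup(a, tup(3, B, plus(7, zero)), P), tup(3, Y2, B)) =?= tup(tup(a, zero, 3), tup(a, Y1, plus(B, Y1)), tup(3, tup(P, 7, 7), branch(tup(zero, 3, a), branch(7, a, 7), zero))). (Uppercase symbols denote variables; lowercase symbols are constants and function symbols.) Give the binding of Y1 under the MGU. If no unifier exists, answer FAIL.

Decompose tup/3: tup(a, zero, 3) =?= tup(a, zero, 3),  tup(a, tup(3, B, plus(7, zero)), P) =?= tup(a, Y1, plus(B, Y1)),  tup(3, Y2, B) =?= tup(3, tup(P, 7, 7), branch(tup(zero, 3, a), branch(7, a, 7), zero)).
Delete trivial equation tup(a, zero, 3) =?= tup(a, zero, 3).
Decompose tup/3: a =?= a,  tup(3, B, plus(7, zero)) =?= Y1,  P =?= plus(B, Y1).
Delete trivial equation a =?= a.
Bind Y1 := tup(3, B, plus(7, zero)); substituting into the one remaining equation that mentions Y1 gives: P =?= plus(B, tup(3, B, plus(7, zero))).
Bind P := plus(B, tup(3, B, plus(7, zero))); substituting into the remaining equation gives: tup(3, Y2, B) =?= tup(3, tup(plus(B, tup(3, B, plus(7, zero))), 7, 7), branch(tup(zero, 3, a), branch(7, a, 7), zero)).
Decompose tup/3: 3 =?= 3,  Y2 =?= tup(plus(B, tup(3, B, plus(7, zero))), 7, 7),  B =?= branch(tup(zero, 3, a), branch(7, a, 7), zero).
Delete trivial equation 3 =?= 3.
Bind Y2 := tup(plus(B, tup(3, B, plus(7, zero))), 7, 7); no other remaining equation mentions Y2.
Bind B := branch(tup(zero, 3, a), branch(7, a, 7), zero). Substituting into the earlier bindings gives Y1 := tup(3, branch(tup(zero, 3, a), branch(7, a, 7), zero), plus(7, zero)), P := plus(branch(tup(zero, 3, a), branch(7, a, 7), zero), tup(3, branch(tup(zero, 3, a), branch(7, a, 7), zero), plus(7, zero))), Y2 := tup(plus(branch(tup(zero, 3, a), branch(7, a, 7), zero), tup(3, branch(tup(zero, 3, a), branch(7, a, 7), zero), plus(7, zero))), 7, 7).
MGU = { Y1 ↦ tup(3, branch(tup(zero, 3, a), branch(7, a, 7), zero), plus(7, zero)), P ↦ plus(branch(tup(zero, 3, a), branch(7, a, 7), zero), tup(3, branch(tup(zero, 3, a), branch(7, a, 7), zero), plus(7, zero))), Y2 ↦ tup(plus(branch(tup(zero, 3, a), branch(7, a, 7), zero), tup(3, branch(tup(zero, 3, a), branch(7, a, 7), zero), plus(7, zero))), 7, 7), B ↦ branch(tup(zero, 3, a), branch(7, a, 7), zero) }, so Y1 ↦ tup(3, branch(tup(zero, 3, a), branch(7, a, 7), zero), plus(7, zero)).

tup(3, branch(tup(zero, 3, a), branch(7, a, 7), zero), plus(7, zero))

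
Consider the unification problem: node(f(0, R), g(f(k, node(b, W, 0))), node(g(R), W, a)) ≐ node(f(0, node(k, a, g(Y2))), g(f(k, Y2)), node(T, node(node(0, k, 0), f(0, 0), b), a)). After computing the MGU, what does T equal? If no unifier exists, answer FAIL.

g(node(k, a, g(node(b, node(node(0, k, 0), f(0, 0), b), 0))))

Decompose node/3: f(0, R) ≐ f(0, node(k, a, g(Y2))),  g(f(k, node(b, W, 0))) ≐ g(f(k, Y2)),  node(g(R), W, a) ≐ node(T, node(node(0, k, 0), f(0, 0), b), a).
Decompose f/2: 0 ≐ 0,  R ≐ node(k, a, g(Y2)).
Delete trivial equation 0 ≐ 0.
Bind R := node(k, a, g(Y2)); substituting into the one remaining equation that mentions R gives: node(g(node(k, a, g(Y2))), W, a) ≐ node(T, node(node(0, k, 0), f(0, 0), b), a).
Decompose g/1: f(k, node(b, W, 0)) ≐ f(k, Y2).
Decompose f/2: k ≐ k,  node(b, W, 0) ≐ Y2.
Delete trivial equation k ≐ k.
Bind Y2 := node(b, W, 0); substituting into the remaining equation gives: node(g(node(k, a, g(node(b, W, 0)))), W, a) ≐ node(T, node(node(0, k, 0), f(0, 0), b), a). Substituting into the earlier binding gives R := node(k, a, g(node(b, W, 0))).
Decompose node/3: g(node(k, a, g(node(b, W, 0)))) ≐ T,  W ≐ node(node(0, k, 0), f(0, 0), b),  a ≐ a.
Bind T := g(node(k, a, g(node(b, W, 0)))); no other remaining equation mentions T.
Bind W := node(node(0, k, 0), f(0, 0), b); no other remaining equation mentions W. Substituting into the earlier bindings gives R := node(k, a, g(node(b, node(node(0, k, 0), f(0, 0), b), 0))), Y2 := node(b, node(node(0, k, 0), f(0, 0), b), 0), T := g(node(k, a, g(node(b, node(node(0, k, 0), f(0, 0), b), 0)))).
Delete trivial equation a ≐ a.
MGU = { R -> node(k, a, g(node(b, node(node(0, k, 0), f(0, 0), b), 0))), Y2 -> node(b, node(node(0, k, 0), f(0, 0), b), 0), T -> g(node(k, a, g(node(b, node(node(0, k, 0), f(0, 0), b), 0)))), W -> node(node(0, k, 0), f(0, 0), b) }, so T -> g(node(k, a, g(node(b, node(node(0, k, 0), f(0, 0), b), 0)))).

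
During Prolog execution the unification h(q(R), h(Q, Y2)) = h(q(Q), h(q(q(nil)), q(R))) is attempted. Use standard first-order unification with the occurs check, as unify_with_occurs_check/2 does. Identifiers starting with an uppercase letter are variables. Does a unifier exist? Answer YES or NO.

YES

Decompose h/2: q(R) = q(Q),  h(Q, Y2) = h(q(q(nil)), q(R)).
Decompose q/1: R = Q.
Bind R := Q; substituting into the remaining equation gives: h(Q, Y2) = h(q(q(nil)), q(Q)).
Decompose h/2: Q = q(q(nil)),  Y2 = q(Q).
Bind Q := q(q(nil)); substituting into the remaining equation gives: Y2 = q(q(q(nil))). Substituting into the earlier binding gives R := q(q(nil)).
Bind Y2 := q(q(q(nil))).
No equations remain and no clash or occurs-check failure arose, so a unifier exists.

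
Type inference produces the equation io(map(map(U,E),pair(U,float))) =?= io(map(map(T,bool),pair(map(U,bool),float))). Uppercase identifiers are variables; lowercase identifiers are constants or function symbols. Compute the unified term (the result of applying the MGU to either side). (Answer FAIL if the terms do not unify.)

Decompose io/1: map(map(U,E),pair(U,float)) =?= map(map(T,bool),pair(map(U,bool),float)).
Decompose map/2: map(U,E) =?= map(T,bool),  pair(U,float) =?= pair(map(U,bool),float).
Decompose map/2: U =?= T,  E =?= bool.
Bind U := T; substituting into the one remaining equation that mentions U gives: pair(T,float) =?= pair(map(T,bool),float).
Bind E := bool; no other remaining equation mentions E.
Decompose pair/2: T =?= map(T,bool),  float =?= float.
Occurs check fails: T occurs in map(T,bool); the equation T =?= map(T,bool) has no finite solution.

FAIL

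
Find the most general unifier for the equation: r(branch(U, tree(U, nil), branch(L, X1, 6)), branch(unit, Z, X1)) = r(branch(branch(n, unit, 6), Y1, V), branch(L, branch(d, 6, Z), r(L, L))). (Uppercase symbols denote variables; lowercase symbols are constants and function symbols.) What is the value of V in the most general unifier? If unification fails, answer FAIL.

FAIL

Decompose r/2: branch(U, tree(U, nil), branch(L, X1, 6)) = branch(branch(n, unit, 6), Y1, V),  branch(unit, Z, X1) = branch(L, branch(d, 6, Z), r(L, L)).
Decompose branch/3: U = branch(n, unit, 6),  tree(U, nil) = Y1,  branch(L, X1, 6) = V.
Bind U := branch(n, unit, 6); substituting into the one remaining equation that mentions U gives: tree(branch(n, unit, 6), nil) = Y1.
Bind Y1 := tree(branch(n, unit, 6), nil); no other remaining equation mentions Y1.
Bind V := branch(L, X1, 6); no other remaining equation mentions V.
Decompose branch/3: unit = L,  Z = branch(d, 6, Z),  X1 = r(L, L).
Bind L := unit; substituting into the one remaining equation that mentions L gives: X1 = r(unit, unit). Substituting into the earlier binding gives V := branch(unit, X1, 6).
Occurs check fails: Z occurs in branch(d, 6, Z); the equation Z = branch(d, 6, Z) has no finite solution.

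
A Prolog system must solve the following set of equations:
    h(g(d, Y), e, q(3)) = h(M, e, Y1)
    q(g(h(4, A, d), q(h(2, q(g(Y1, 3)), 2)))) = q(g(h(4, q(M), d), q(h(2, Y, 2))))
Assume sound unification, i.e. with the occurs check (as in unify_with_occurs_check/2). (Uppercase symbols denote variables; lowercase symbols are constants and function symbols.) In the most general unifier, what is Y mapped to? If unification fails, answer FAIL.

q(g(q(3), 3))

Decompose h/3: g(d, Y) = M,  e = e,  q(3) = Y1.
Bind M := g(d, Y); substituting into the one remaining equation that mentions M gives: q(g(h(4, A, d), q(h(2, q(g(Y1, 3)), 2)))) = q(g(h(4, q(g(d, Y)), d), q(h(2, Y, 2)))).
Delete trivial equation e = e.
Bind Y1 := q(3); substituting into the remaining equation gives: q(g(h(4, A, d), q(h(2, q(g(q(3), 3)), 2)))) = q(g(h(4, q(g(d, Y)), d), q(h(2, Y, 2)))).
Decompose q/1: g(h(4, A, d), q(h(2, q(g(q(3), 3)), 2))) = g(h(4, q(g(d, Y)), d), q(h(2, Y, 2))).
Decompose g/2: h(4, A, d) = h(4, q(g(d, Y)), d),  q(h(2, q(g(q(3), 3)), 2)) = q(h(2, Y, 2)).
Decompose h/3: 4 = 4,  A = q(g(d, Y)),  d = d.
Delete trivial equation 4 = 4.
Bind A := q(g(d, Y)); no other remaining equation mentions A.
Delete trivial equation d = d.
Decompose q/1: h(2, q(g(q(3), 3)), 2) = h(2, Y, 2).
Decompose h/3: 2 = 2,  q(g(q(3), 3)) = Y,  2 = 2.
Delete trivial equation 2 = 2.
Bind Y := q(g(q(3), 3)); no other remaining equation mentions Y. Substituting into the earlier bindings gives M := g(d, q(g(q(3), 3))), A := q(g(d, q(g(q(3), 3)))).
Delete trivial equation 2 = 2.
MGU = { M ↦ g(d, q(g(q(3), 3))), Y1 ↦ q(3), A ↦ q(g(d, q(g(q(3), 3)))), Y ↦ q(g(q(3), 3)) }, so Y ↦ q(g(q(3), 3)).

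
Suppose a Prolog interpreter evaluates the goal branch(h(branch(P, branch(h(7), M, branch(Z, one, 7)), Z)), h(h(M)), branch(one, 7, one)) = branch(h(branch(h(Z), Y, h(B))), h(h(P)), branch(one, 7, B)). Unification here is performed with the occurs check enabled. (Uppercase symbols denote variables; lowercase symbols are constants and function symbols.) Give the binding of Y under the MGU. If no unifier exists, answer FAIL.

Decompose branch/3: h(branch(P, branch(h(7), M, branch(Z, one, 7)), Z)) = h(branch(h(Z), Y, h(B))),  h(h(M)) = h(h(P)),  branch(one, 7, one) = branch(one, 7, B).
Decompose h/1: branch(P, branch(h(7), M, branch(Z, one, 7)), Z) = branch(h(Z), Y, h(B)).
Decompose branch/3: P = h(Z),  branch(h(7), M, branch(Z, one, 7)) = Y,  Z = h(B).
Bind P := h(Z); substituting into the one remaining equation that mentions P gives: h(h(M)) = h(h(h(Z))).
Bind Y := branch(h(7), M, branch(Z, one, 7)); no other remaining equation mentions Y.
Bind Z := h(B); substituting into the one remaining equation that mentions Z gives: h(h(M)) = h(h(h(h(B)))). Substituting into the earlier bindings gives P := h(h(B)), Y := branch(h(7), M, branch(h(B), one, 7)).
Decompose h/1: h(M) = h(h(h(B))).
Decompose h/1: M = h(h(B)).
Bind M := h(h(B)); no other remaining equation mentions M. Substituting into the earlier binding gives Y := branch(h(7), h(h(B)), branch(h(B), one, 7)).
Decompose branch/3: one = one,  7 = 7,  one = B.
Delete trivial equation one = one.
Delete trivial equation 7 = 7.
Bind B := one. Substituting into the earlier bindings gives P := h(h(one)), Y := branch(h(7), h(h(one)), branch(h(one), one, 7)), Z := h(one), M := h(h(one)).
MGU = { P = h(h(one)), Y = branch(h(7), h(h(one)), branch(h(one), one, 7)), Z = h(one), M = h(h(one)), B = one }, so Y = branch(h(7), h(h(one)), branch(h(one), one, 7)).

branch(h(7), h(h(one)), branch(h(one), one, 7))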